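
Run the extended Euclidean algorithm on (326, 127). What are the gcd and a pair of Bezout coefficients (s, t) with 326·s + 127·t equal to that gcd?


Euclidean algorithm on (326, 127) — divide until remainder is 0:
  326 = 2 · 127 + 72
  127 = 1 · 72 + 55
  72 = 1 · 55 + 17
  55 = 3 · 17 + 4
  17 = 4 · 4 + 1
  4 = 4 · 1 + 0
gcd(326, 127) = 1.
Track Bezout coefficients alongside the remainders: start with r₀ = 326 = a·1 + b·0 (s = 1, t = 0) and r₁ = 127 = a·0 + b·1 (s = 0, t = 1); each new remainder r_{k+1} = r_{k-1} − q_k·r_k inherits s_{k+1} = s_{k-1} − q_k·s_k, t_{k+1} = t_{k-1} − q_k·t_k, so r_k = a·s_k + b·t_k at every step:
  q = 2: r = 72, s = 1 − 2·0 = 1, t = 0 − 2·1 = -2  (check: 326·1 + 127·(-2) = 72)
  q = 1: r = 55, s = 0 − 1·1 = -1, t = 1 − 1·(-2) = 3  (check: 326·(-1) + 127·3 = 55)
  q = 1: r = 17, s = 1 − 1·(-1) = 2, t = -2 − 1·3 = -5  (check: 326·2 + 127·(-5) = 17)
  q = 3: r = 4, s = -1 − 3·2 = -7, t = 3 − 3·(-5) = 18  (check: 326·(-7) + 127·18 = 4)
  q = 4: r = 1, s = 2 − 4·(-7) = 30, t = -5 − 4·18 = -77  (check: 326·30 + 127·(-77) = 1)
The row with r = 1 (the gcd) gives the Bezout coefficients s = 30, t = -77.
Result: 326 · (30) + 127 · (-77) = 1.

gcd(326, 127) = 1; s = 30, t = -77 (check: 326·30 + 127·(-77) = 1).


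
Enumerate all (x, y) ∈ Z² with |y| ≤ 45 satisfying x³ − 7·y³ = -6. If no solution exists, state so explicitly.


The equation is x³ - 7y³ = -6. For fixed y, x³ = 7·y³ − 6, so a solution requires the RHS to be a perfect cube.
Strategy: iterate y from -45 to 45, compute RHS = 7·y³ − 6, and check whether it is a (positive or negative) perfect cube.
Check small values of y:
  y = 0: RHS = -6 is not a perfect cube.
  y = 1: RHS = 1 = (1)³ ⇒ x = 1 works.
  y = -1: RHS = -13 is not a perfect cube.
  y = 2: RHS = 50 is not a perfect cube.
  y = -2: RHS = -62 is not a perfect cube.
  y = 3: RHS = 183 is not a perfect cube.
  y = -3: RHS = -195 is not a perfect cube.
Continuing the search up to |y| = 45 finds no further solutions beyond those listed.
Collected solutions: (1, 1).

Solutions (with |y| ≤ 45): (1, 1).


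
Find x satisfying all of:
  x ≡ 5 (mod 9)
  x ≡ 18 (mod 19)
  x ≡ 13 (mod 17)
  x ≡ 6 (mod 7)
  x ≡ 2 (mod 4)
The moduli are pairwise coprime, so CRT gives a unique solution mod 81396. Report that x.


Product of moduli M = 9 · 19 · 17 · 7 · 4 = 81396.
Merge one congruence at a time:
  Start: x ≡ 5 (mod 9).
  Combine with x ≡ 18 (mod 19); new modulus lcm = 171.
    Write x = 5 + 9·t and substitute into x ≡ 18 (mod 19): 9·t ≡ 18 − 5 = 13 (mod 19).
    The inverse of 9 mod 19 is 17 (since 9·17 = 153 = 8·19 + 1), so t ≡ 17·13 = 221 ≡ 12 (mod 19).
    Then x = 5 + 9·12 = 113, valid modulo lcm(9, 19) = 171: x ≡ 113 (mod 171).
  Combine with x ≡ 13 (mod 17); new modulus lcm = 2907.
    Write x = 113 + 171·t and substitute into x ≡ 13 (mod 17): 171·t ≡ 13 − 113 = -100 (mod 17).
    Reduce coefficients mod 17: 1·t ≡ 2 (mod 17).
    So t ≡ 2 (mod 17).
    Then x = 113 + 171·2 = 455, valid modulo lcm(171, 17) = 2907: x ≡ 455 (mod 2907).
  Combine with x ≡ 6 (mod 7); new modulus lcm = 20349.
    Write x = 455 + 2907·t and substitute into x ≡ 6 (mod 7): 2907·t ≡ 6 − 455 = -449 (mod 7).
    Reduce coefficients mod 7: 2·t ≡ 6 (mod 7).
    The inverse of 2 mod 7 is 4 (since 2·4 = 8 = 1·7 + 1), so t ≡ 4·6 = 24 ≡ 3 (mod 7).
    Then x = 455 + 2907·3 = 9176, valid modulo lcm(2907, 7) = 20349: x ≡ 9176 (mod 20349).
  Combine with x ≡ 2 (mod 4); new modulus lcm = 81396.
    Write x = 9176 + 20349·t and substitute into x ≡ 2 (mod 4): 20349·t ≡ 2 − 9176 = -9174 (mod 4).
    Reduce coefficients mod 4: 1·t ≡ 2 (mod 4).
    So t ≡ 2 (mod 4).
    Then x = 9176 + 20349·2 = 49874, valid modulo lcm(20349, 4) = 81396: x ≡ 49874 (mod 81396).
Verify against each original: 49874 mod 9 = 5, 49874 mod 19 = 18, 49874 mod 17 = 13, 49874 mod 7 = 6, 49874 mod 4 = 2.

x ≡ 49874 (mod 81396).


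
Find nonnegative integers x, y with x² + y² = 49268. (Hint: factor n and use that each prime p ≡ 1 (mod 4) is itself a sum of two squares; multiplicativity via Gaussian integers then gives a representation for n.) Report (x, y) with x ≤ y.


Step 1: Factor n = 49268 = 2^2 · 109 · 113.
Step 2: Check the mod-4 condition on each prime factor: 2 = 2 (special); 109 ≡ 1 (mod 4), exponent 1; 113 ≡ 1 (mod 4), exponent 1.
All primes ≡ 3 (mod 4) appear to even exponent (or don't appear), so by the two-squares theorem n IS expressible as a sum of two squares.
Step 3: Build a representation. Group n = k² · m with k = 2 and m = 109 · 113 = 12317 (a product of primes ≡ 1 (mod 4)); a representation of m scales to one of n via (k·x)² + (k·y)² = k²(x² + y²). Each prime p ≡ 1 (mod 4) is itself a sum of two squares; find a² by testing p − a² for a perfect square:
  109: 109 − 1² = 108, 109 − 2² = 105, 109 − 3² = 100 = 10² ⇒ 109 = 3² + 10².
  113: 113 − 1² = 112, 113 − 2² = 109, 113 − 3² = 104, 113 − 4² = 97, 113 − 5² = 88, 113 − 6² = 77, 113 − 7² = 64 = 8² ⇒ 113 = 7² + 8².
  Combine using the Brahmagupta–Fibonacci identity (a² + b²)(c² + d²) = (ac − bd)² + (ad + bc)² = (ac + bd)² + (ad − bc)²:
  109 · 113 = 12317: from (3² + 10²)(7² + 8²), take (3·7 − 10·8, 3·8 + 10·7) = (21 − 80, 24 + 70) = (-59, 94); dropping signs (only squares matter) gives (59, 94); check 59² + 94² = 3481 + 8836 = 12317 ✓.
  Scale by k = 2: (2·59, 2·94) = (118, 188).
Step 4: Order so x ≤ y and verify: 118² + 188² = 13924 + 35344 = 49268 = n. ✓

n = 49268 = 118² + 188² (one valid representation with x ≤ y).


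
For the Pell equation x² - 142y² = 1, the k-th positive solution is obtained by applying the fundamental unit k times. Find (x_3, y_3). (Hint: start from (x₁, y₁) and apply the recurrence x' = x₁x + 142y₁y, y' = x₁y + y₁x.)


Step 1: Find the fundamental solution (x₁, y₁) of x² - 142y² = 1.
  Expand √142 as a continued fraction. a₀ = ⌊√142⌋ = 11; iterate m_{k+1} = d_k·a_k − m_k, d_{k+1} = (142 − m_{k+1}²)/d_k, a_{k+1} = ⌊(a₀ + m_{k+1})/d_{k+1}⌋ (starting m₀ = 0, d₀ = 1), with convergents p_k = a_k·p_{k-1} + p_{k-2}, q_k = a_k·q_{k-1} + q_{k-2} (p₋₁ = 1, q₋₁ = 0):
  k = 0: a₀ = 11; p₀/q₀ = 11/1; p₀² − 142·q₀² = 121 − 142 = -21.
  k = 1: m = 11, d = 21, a = ⌊(11 + 11)/21⌋ = 1; p/q = (1·11 + 1)/(1·1 + 0) = 12/1; p² − 142·q² = 144 − 142 = 2.
  k = 2: m = 10, d = 2, a = ⌊(11 + 10)/2⌋ = 10; p/q = (10·12 + 11)/(10·1 + 1) = 131/11; p² − 142·q² = 17161 − 17182 = -21.
  k = 3: m = 10, d = 21, a = ⌊(11 + 10)/21⌋ = 1; p/q = (1·131 + 12)/(1·11 + 1) = 143/12; p² − 142·q² = 20449 − 20448 = 1.
  The first convergent with p² − 142·q² = 1 gives the fundamental solution (x₁, y₁) = (143, 12).
Step 2: Apply the recurrence (x_{n+1}, y_{n+1}) = (x₁x_n + 142y₁y_n, x₁y_n + y₁x_n) repeatedly.
  From (x_1, y_1) = (143, 12): x_2 = 143·143 + 142·12·12 = 40897; y_2 = 143·12 + 12·143 = 3432.
  From (x_2, y_2) = (40897, 3432): x_3 = 143·40897 + 142·12·3432 = 11696399; y_3 = 143·3432 + 12·40897 = 981540.
Step 3: Verify x_3² - 142·y_3² = 136805749567201 - 136805749567200 = 1 (should be 1). ✓

(x_1, y_1) = (143, 12); (x_3, y_3) = (11696399, 981540).


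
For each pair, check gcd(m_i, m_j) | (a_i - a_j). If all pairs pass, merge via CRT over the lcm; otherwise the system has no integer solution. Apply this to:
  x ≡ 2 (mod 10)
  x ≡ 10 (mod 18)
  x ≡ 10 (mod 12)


Moduli 10, 18, 12 are not pairwise coprime, so CRT works modulo lcm(m_i) when all pairwise compatibility conditions hold.
Pairwise compatibility: gcd(m_i, m_j) must divide a_i - a_j for every pair.
Merge one congruence at a time:
  Start: x ≡ 2 (mod 10).
  Combine with x ≡ 10 (mod 18): gcd(10, 18) = 2; 10 - 2 = 8, which IS divisible by 2, so compatible.
    Write x = 2 + 10·t and substitute into x ≡ 10 (mod 18): 10·t ≡ 10 − 2 = 8 (mod 18).
    Divide the congruence (and modulus) by g = 2: 5·t ≡ 4 (mod 9).
    The inverse of 5 mod 9 is 2 (since 5·2 = 10 = 1·9 + 1), so t ≡ 2·4 = 8 ≡ 8 (mod 9).
    Then x = 2 + 10·8 = 82, valid modulo lcm(10, 18) = 90: x ≡ 82 (mod 90).
  Combine with x ≡ 10 (mod 12): gcd(90, 12) = 6; 10 - 82 = -72, which IS divisible by 6, so compatible.
    Write x = 82 + 90·t and substitute into x ≡ 10 (mod 12): 90·t ≡ 10 − 82 = -72 (mod 12).
    Divide the congruence (and modulus) by g = 6: 15·t ≡ -12 (mod 2).
    Reduce coefficients mod 2: 1·t ≡ 0 (mod 2).
    So t ≡ 0 (mod 2).
    Then x = 82 + 90·0 = 82, valid modulo lcm(90, 12) = 180: x ≡ 82 (mod 180).
Verify: 82 mod 10 = 2, 82 mod 18 = 10, 82 mod 12 = 10.

x ≡ 82 (mod 180).


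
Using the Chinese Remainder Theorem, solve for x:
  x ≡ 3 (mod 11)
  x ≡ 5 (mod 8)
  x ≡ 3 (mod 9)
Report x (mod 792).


Moduli 11, 8, 9 are pairwise coprime; by CRT there is a unique solution modulo M = 11 · 8 · 9 = 792.
Solve pairwise, accumulating the modulus:
  Start with x ≡ 3 (mod 11).
  Combine with x ≡ 5 (mod 8): since gcd(11, 8) = 1, we get a unique residue mod 88.
    Write x = 3 + 11·t and substitute into x ≡ 5 (mod 8): 11·t ≡ 5 − 3 = 2 (mod 8).
    Reduce coefficients mod 8: 3·t ≡ 2 (mod 8).
    The inverse of 3 mod 8 is 3 (since 3·3 = 9 = 1·8 + 1), so t ≡ 3·2 = 6 ≡ 6 (mod 8).
    Then x = 3 + 11·6 = 69, valid modulo lcm(11, 8) = 88: x ≡ 69 (mod 88).
  Combine with x ≡ 3 (mod 9): since gcd(88, 9) = 1, we get a unique residue mod 792.
    Write x = 69 + 88·t and substitute into x ≡ 3 (mod 9): 88·t ≡ 3 − 69 = -66 (mod 9).
    Reduce coefficients mod 9: 7·t ≡ 6 (mod 9).
    The inverse of 7 mod 9 is 4 (since 7·4 = 28 = 3·9 + 1), so t ≡ 4·6 = 24 ≡ 6 (mod 9).
    Then x = 69 + 88·6 = 597, valid modulo lcm(88, 9) = 792: x ≡ 597 (mod 792).
Verify: 597 mod 11 = 3 ✓, 597 mod 8 = 5 ✓, 597 mod 9 = 3 ✓.

x ≡ 597 (mod 792).


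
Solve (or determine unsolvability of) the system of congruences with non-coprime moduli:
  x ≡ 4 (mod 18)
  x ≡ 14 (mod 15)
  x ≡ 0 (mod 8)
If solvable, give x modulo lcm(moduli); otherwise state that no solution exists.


Moduli 18, 15, 8 are not pairwise coprime, so CRT works modulo lcm(m_i) when all pairwise compatibility conditions hold.
Pairwise compatibility: gcd(m_i, m_j) must divide a_i - a_j for every pair.
Merge one congruence at a time:
  Start: x ≡ 4 (mod 18).
  Combine with x ≡ 14 (mod 15): gcd(18, 15) = 3, and 14 - 4 = 10 is NOT divisible by 3.
    ⇒ system is inconsistent (no integer solution).

No solution (the system is inconsistent).


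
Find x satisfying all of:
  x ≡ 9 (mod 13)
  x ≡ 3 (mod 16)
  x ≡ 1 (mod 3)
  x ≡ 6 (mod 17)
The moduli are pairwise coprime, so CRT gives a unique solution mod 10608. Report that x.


Product of moduli M = 13 · 16 · 3 · 17 = 10608.
Merge one congruence at a time:
  Start: x ≡ 9 (mod 13).
  Combine with x ≡ 3 (mod 16); new modulus lcm = 208.
    Write x = 9 + 13·t and substitute into x ≡ 3 (mod 16): 13·t ≡ 3 − 9 = -6 (mod 16).
    Reduce coefficients mod 16: 13·t ≡ 10 (mod 16).
    The inverse of 13 mod 16 is 5 (since 13·5 = 65 = 4·16 + 1), so t ≡ 5·10 = 50 ≡ 2 (mod 16).
    Then x = 9 + 13·2 = 35, valid modulo lcm(13, 16) = 208: x ≡ 35 (mod 208).
  Combine with x ≡ 1 (mod 3); new modulus lcm = 624.
    Write x = 35 + 208·t and substitute into x ≡ 1 (mod 3): 208·t ≡ 1 − 35 = -34 (mod 3).
    Reduce coefficients mod 3: 1·t ≡ 2 (mod 3).
    So t ≡ 2 (mod 3).
    Then x = 35 + 208·2 = 451, valid modulo lcm(208, 3) = 624: x ≡ 451 (mod 624).
  Combine with x ≡ 6 (mod 17); new modulus lcm = 10608.
    Write x = 451 + 624·t and substitute into x ≡ 6 (mod 17): 624·t ≡ 6 − 451 = -445 (mod 17).
    Reduce coefficients mod 17: 12·t ≡ 14 (mod 17).
    The inverse of 12 mod 17 is 10 (since 12·10 = 120 = 7·17 + 1), so t ≡ 10·14 = 140 ≡ 4 (mod 17).
    Then x = 451 + 624·4 = 2947, valid modulo lcm(624, 17) = 10608: x ≡ 2947 (mod 10608).
Verify against each original: 2947 mod 13 = 9, 2947 mod 16 = 3, 2947 mod 3 = 1, 2947 mod 17 = 6.

x ≡ 2947 (mod 10608).


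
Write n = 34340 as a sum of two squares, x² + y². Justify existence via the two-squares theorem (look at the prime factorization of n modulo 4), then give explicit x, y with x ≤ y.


Step 1: Factor n = 34340 = 2^2 · 5 · 17 · 101.
Step 2: Check the mod-4 condition on each prime factor: 2 = 2 (special); 5 ≡ 1 (mod 4), exponent 1; 17 ≡ 1 (mod 4), exponent 1; 101 ≡ 1 (mod 4), exponent 1.
All primes ≡ 3 (mod 4) appear to even exponent (or don't appear), so by the two-squares theorem n IS expressible as a sum of two squares.
Step 3: Build a representation. Group n = k² · m with k = 2 and m = 5 · 17 · 101 = 8585 (a product of primes ≡ 1 (mod 4)); a representation of m scales to one of n via (k·x)² + (k·y)² = k²(x² + y²). Each prime p ≡ 1 (mod 4) is itself a sum of two squares; find a² by testing p − a² for a perfect square:
  5: 5 − 1² = 4 = 2² ⇒ 5 = 1² + 2².
  17: 17 − 1² = 16 = 4² ⇒ 17 = 1² + 4².
  101: 101 − 1² = 100 = 10² ⇒ 101 = 1² + 10².
  Combine using the Brahmagupta–Fibonacci identity (a² + b²)(c² + d²) = (ac − bd)² + (ad + bc)² = (ac + bd)² + (ad − bc)²:
  5 · 17 = 85: from (1² + 2²)(1² + 4²), take (1·1 − 2·4, 1·4 + 2·1) = (1 − 8, 4 + 2) = (-7, 6); dropping signs (only squares matter) gives (7, 6); check 7² + 6² = 49 + 36 = 85 ✓.
  85 · 101 = 8585: from (7² + 6²)(1² + 10²), take (7·1 − 6·10, 7·10 + 6·1) = (7 − 60, 70 + 6) = (-53, 76); dropping signs (only squares matter) gives (53, 76); check 53² + 76² = 2809 + 5776 = 8585 ✓.
  Scale by k = 2: (2·53, 2·76) = (106, 152).
Step 4: Order so x ≤ y and verify: 106² + 152² = 11236 + 23104 = 34340 = n. ✓

n = 34340 = 106² + 152² (one valid representation with x ≤ y).


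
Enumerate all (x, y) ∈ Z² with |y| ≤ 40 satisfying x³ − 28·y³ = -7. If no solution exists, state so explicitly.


The equation is x³ - 28y³ = -7. For fixed y, x³ = 28·y³ − 7, so a solution requires the RHS to be a perfect cube.
Strategy: iterate y from -40 to 40, compute RHS = 28·y³ − 7, and check whether it is a (positive or negative) perfect cube.
Check small values of y:
  y = 0: RHS = -7 is not a perfect cube.
  y = 1: RHS = 21 is not a perfect cube.
  y = -1: RHS = -35 is not a perfect cube.
  y = 2: RHS = 217 is not a perfect cube.
  y = -2: RHS = -231 is not a perfect cube.
  y = 3: RHS = 749 is not a perfect cube.
  y = -3: RHS = -763 is not a perfect cube.
Continuing the search up to |y| = 40 finds no solutions either.
No (x, y) in the scanned range satisfies the equation.

No integer solutions with |y| ≤ 40.


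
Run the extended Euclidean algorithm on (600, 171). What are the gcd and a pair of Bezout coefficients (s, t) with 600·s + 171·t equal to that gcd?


Euclidean algorithm on (600, 171) — divide until remainder is 0:
  600 = 3 · 171 + 87
  171 = 1 · 87 + 84
  87 = 1 · 84 + 3
  84 = 28 · 3 + 0
gcd(600, 171) = 3.
Track Bezout coefficients alongside the remainders: start with r₀ = 600 = a·1 + b·0 (s = 1, t = 0) and r₁ = 171 = a·0 + b·1 (s = 0, t = 1); each new remainder r_{k+1} = r_{k-1} − q_k·r_k inherits s_{k+1} = s_{k-1} − q_k·s_k, t_{k+1} = t_{k-1} − q_k·t_k, so r_k = a·s_k + b·t_k at every step:
  q = 3: r = 87, s = 1 − 3·0 = 1, t = 0 − 3·1 = -3  (check: 600·1 + 171·(-3) = 87)
  q = 1: r = 84, s = 0 − 1·1 = -1, t = 1 − 1·(-3) = 4  (check: 600·(-1) + 171·4 = 84)
  q = 1: r = 3, s = 1 − 1·(-1) = 2, t = -3 − 1·4 = -7  (check: 600·2 + 171·(-7) = 3)
The row with r = 3 (the gcd) gives the Bezout coefficients s = 2, t = -7.
Result: 600 · (2) + 171 · (-7) = 3.

gcd(600, 171) = 3; s = 2, t = -7 (check: 600·2 + 171·(-7) = 3).


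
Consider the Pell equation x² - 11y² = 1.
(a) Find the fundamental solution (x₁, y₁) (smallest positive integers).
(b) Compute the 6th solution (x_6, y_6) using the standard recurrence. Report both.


Step 1: Find the fundamental solution (x₁, y₁) of x² - 11y² = 1.
  Expand √11 as a continued fraction. a₀ = ⌊√11⌋ = 3; iterate m_{k+1} = d_k·a_k − m_k, d_{k+1} = (11 − m_{k+1}²)/d_k, a_{k+1} = ⌊(a₀ + m_{k+1})/d_{k+1}⌋ (starting m₀ = 0, d₀ = 1), with convergents p_k = a_k·p_{k-1} + p_{k-2}, q_k = a_k·q_{k-1} + q_{k-2} (p₋₁ = 1, q₋₁ = 0):
  k = 0: a₀ = 3; p₀/q₀ = 3/1; p₀² − 11·q₀² = 9 − 11 = -2.
  k = 1: m = 3, d = 2, a = ⌊(3 + 3)/2⌋ = 3; p/q = (3·3 + 1)/(3·1 + 0) = 10/3; p² − 11·q² = 100 − 99 = 1.
  The first convergent with p² − 11·q² = 1 gives the fundamental solution (x₁, y₁) = (10, 3).
Step 2: Apply the recurrence (x_{n+1}, y_{n+1}) = (x₁x_n + 11y₁y_n, x₁y_n + y₁x_n) repeatedly.
  From (x_1, y_1) = (10, 3): x_2 = 10·10 + 11·3·3 = 199; y_2 = 10·3 + 3·10 = 60.
  From (x_2, y_2) = (199, 60): x_3 = 10·199 + 11·3·60 = 3970; y_3 = 10·60 + 3·199 = 1197.
  From (x_3, y_3) = (3970, 1197): x_4 = 10·3970 + 11·3·1197 = 79201; y_4 = 10·1197 + 3·3970 = 23880.
  From (x_4, y_4) = (79201, 23880): x_5 = 10·79201 + 11·3·23880 = 1580050; y_5 = 10·23880 + 3·79201 = 476403.
  From (x_5, y_5) = (1580050, 476403): x_6 = 10·1580050 + 11·3·476403 = 31521799; y_6 = 10·476403 + 3·1580050 = 9504180.
Step 3: Verify x_6² - 11·y_6² = 993623812196401 - 993623812196400 = 1 (should be 1). ✓

(x_1, y_1) = (10, 3); (x_6, y_6) = (31521799, 9504180).


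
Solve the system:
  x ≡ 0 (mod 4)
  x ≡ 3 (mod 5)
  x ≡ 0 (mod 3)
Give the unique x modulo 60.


Moduli 4, 5, 3 are pairwise coprime; by CRT there is a unique solution modulo M = 4 · 5 · 3 = 60.
Solve pairwise, accumulating the modulus:
  Start with x ≡ 0 (mod 4).
  Combine with x ≡ 3 (mod 5): since gcd(4, 5) = 1, we get a unique residue mod 20.
    Write x = 0 + 4·t and substitute into x ≡ 3 (mod 5): 4·t ≡ 3 − 0 = 3 (mod 5).
    The inverse of 4 mod 5 is 4 (since 4·4 = 16 = 3·5 + 1), so t ≡ 4·3 = 12 ≡ 2 (mod 5).
    Then x = 0 + 4·2 = 8, valid modulo lcm(4, 5) = 20: x ≡ 8 (mod 20).
  Combine with x ≡ 0 (mod 3): since gcd(20, 3) = 1, we get a unique residue mod 60.
    Write x = 8 + 20·t and substitute into x ≡ 0 (mod 3): 20·t ≡ 0 − 8 = -8 (mod 3).
    Reduce coefficients mod 3: 2·t ≡ 1 (mod 3).
    The inverse of 2 mod 3 is 2 (since 2·2 = 4 = 1·3 + 1), so t ≡ 2·1 = 2 ≡ 2 (mod 3).
    Then x = 8 + 20·2 = 48, valid modulo lcm(20, 3) = 60: x ≡ 48 (mod 60).
Verify: 48 mod 4 = 0 ✓, 48 mod 5 = 3 ✓, 48 mod 3 = 0 ✓.

x ≡ 48 (mod 60).


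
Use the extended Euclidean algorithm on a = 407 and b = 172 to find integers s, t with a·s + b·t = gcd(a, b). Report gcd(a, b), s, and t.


Euclidean algorithm on (407, 172) — divide until remainder is 0:
  407 = 2 · 172 + 63
  172 = 2 · 63 + 46
  63 = 1 · 46 + 17
  46 = 2 · 17 + 12
  17 = 1 · 12 + 5
  12 = 2 · 5 + 2
  5 = 2 · 2 + 1
  2 = 2 · 1 + 0
gcd(407, 172) = 1.
Track Bezout coefficients alongside the remainders: start with r₀ = 407 = a·1 + b·0 (s = 1, t = 0) and r₁ = 172 = a·0 + b·1 (s = 0, t = 1); each new remainder r_{k+1} = r_{k-1} − q_k·r_k inherits s_{k+1} = s_{k-1} − q_k·s_k, t_{k+1} = t_{k-1} − q_k·t_k, so r_k = a·s_k + b·t_k at every step:
  q = 2: r = 63, s = 1 − 2·0 = 1, t = 0 − 2·1 = -2  (check: 407·1 + 172·(-2) = 63)
  q = 2: r = 46, s = 0 − 2·1 = -2, t = 1 − 2·(-2) = 5  (check: 407·(-2) + 172·5 = 46)
  q = 1: r = 17, s = 1 − 1·(-2) = 3, t = -2 − 1·5 = -7  (check: 407·3 + 172·(-7) = 17)
  q = 2: r = 12, s = -2 − 2·3 = -8, t = 5 − 2·(-7) = 19  (check: 407·(-8) + 172·19 = 12)
  q = 1: r = 5, s = 3 − 1·(-8) = 11, t = -7 − 1·19 = -26  (check: 407·11 + 172·(-26) = 5)
  q = 2: r = 2, s = -8 − 2·11 = -30, t = 19 − 2·(-26) = 71  (check: 407·(-30) + 172·71 = 2)
  q = 2: r = 1, s = 11 − 2·(-30) = 71, t = -26 − 2·71 = -168  (check: 407·71 + 172·(-168) = 1)
The row with r = 1 (the gcd) gives the Bezout coefficients s = 71, t = -168.
Result: 407 · (71) + 172 · (-168) = 1.

gcd(407, 172) = 1; s = 71, t = -168 (check: 407·71 + 172·(-168) = 1).


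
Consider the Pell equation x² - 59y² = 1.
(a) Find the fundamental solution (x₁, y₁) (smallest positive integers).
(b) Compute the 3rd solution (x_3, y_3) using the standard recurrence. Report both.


Step 1: Find the fundamental solution (x₁, y₁) of x² - 59y² = 1.
  Expand √59 as a continued fraction. a₀ = ⌊√59⌋ = 7; iterate m_{k+1} = d_k·a_k − m_k, d_{k+1} = (59 − m_{k+1}²)/d_k, a_{k+1} = ⌊(a₀ + m_{k+1})/d_{k+1}⌋ (starting m₀ = 0, d₀ = 1), with convergents p_k = a_k·p_{k-1} + p_{k-2}, q_k = a_k·q_{k-1} + q_{k-2} (p₋₁ = 1, q₋₁ = 0):
  k = 0: a₀ = 7; p₀/q₀ = 7/1; p₀² − 59·q₀² = 49 − 59 = -10.
  k = 1: m = 7, d = 10, a = ⌊(7 + 7)/10⌋ = 1; p/q = (1·7 + 1)/(1·1 + 0) = 8/1; p² − 59·q² = 64 − 59 = 5.
  k = 2: m = 3, d = 5, a = ⌊(7 + 3)/5⌋ = 2; p/q = (2·8 + 7)/(2·1 + 1) = 23/3; p² − 59·q² = 529 − 531 = -2.
  k = 3: m = 7, d = 2, a = ⌊(7 + 7)/2⌋ = 7; p/q = (7·23 + 8)/(7·3 + 1) = 169/22; p² − 59·q² = 28561 − 28556 = 5.
  k = 4: m = 7, d = 5, a = ⌊(7 + 7)/5⌋ = 2; p/q = (2·169 + 23)/(2·22 + 3) = 361/47; p² − 59·q² = 130321 − 130331 = -10.
  k = 5: m = 3, d = 10, a = ⌊(7 + 3)/10⌋ = 1; p/q = (1·361 + 169)/(1·47 + 22) = 530/69; p² − 59·q² = 280900 − 280899 = 1.
  The first convergent with p² − 59·q² = 1 gives the fundamental solution (x₁, y₁) = (530, 69).
Step 2: Apply the recurrence (x_{n+1}, y_{n+1}) = (x₁x_n + 59y₁y_n, x₁y_n + y₁x_n) repeatedly.
  From (x_1, y_1) = (530, 69): x_2 = 530·530 + 59·69·69 = 561799; y_2 = 530·69 + 69·530 = 73140.
  From (x_2, y_2) = (561799, 73140): x_3 = 530·561799 + 59·69·73140 = 595506410; y_3 = 530·73140 + 69·561799 = 77528331.
Step 3: Verify x_3² - 59·y_3² = 354627884351088100 - 354627884351088099 = 1 (should be 1). ✓

(x_1, y_1) = (530, 69); (x_3, y_3) = (595506410, 77528331).


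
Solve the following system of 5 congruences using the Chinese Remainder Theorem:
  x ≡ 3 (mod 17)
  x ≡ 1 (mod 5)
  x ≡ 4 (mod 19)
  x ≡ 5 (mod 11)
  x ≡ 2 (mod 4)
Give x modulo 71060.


Product of moduli M = 17 · 5 · 19 · 11 · 4 = 71060.
Merge one congruence at a time:
  Start: x ≡ 3 (mod 17).
  Combine with x ≡ 1 (mod 5); new modulus lcm = 85.
    Write x = 3 + 17·t and substitute into x ≡ 1 (mod 5): 17·t ≡ 1 − 3 = -2 (mod 5).
    Reduce coefficients mod 5: 2·t ≡ 3 (mod 5).
    The inverse of 2 mod 5 is 3 (since 2·3 = 6 = 1·5 + 1), so t ≡ 3·3 = 9 ≡ 4 (mod 5).
    Then x = 3 + 17·4 = 71, valid modulo lcm(17, 5) = 85: x ≡ 71 (mod 85).
  Combine with x ≡ 4 (mod 19); new modulus lcm = 1615.
    Write x = 71 + 85·t and substitute into x ≡ 4 (mod 19): 85·t ≡ 4 − 71 = -67 (mod 19).
    Reduce coefficients mod 19: 9·t ≡ 9 (mod 19).
    The inverse of 9 mod 19 is 17 (since 9·17 = 153 = 8·19 + 1), so t ≡ 17·9 = 153 ≡ 1 (mod 19).
    Then x = 71 + 85·1 = 156, valid modulo lcm(85, 19) = 1615: x ≡ 156 (mod 1615).
  Combine with x ≡ 5 (mod 11); new modulus lcm = 17765.
    Write x = 156 + 1615·t and substitute into x ≡ 5 (mod 11): 1615·t ≡ 5 − 156 = -151 (mod 11).
    Reduce coefficients mod 11: 9·t ≡ 3 (mod 11).
    The inverse of 9 mod 11 is 5 (since 9·5 = 45 = 4·11 + 1), so t ≡ 5·3 = 15 ≡ 4 (mod 11).
    Then x = 156 + 1615·4 = 6616, valid modulo lcm(1615, 11) = 17765: x ≡ 6616 (mod 17765).
  Combine with x ≡ 2 (mod 4); new modulus lcm = 71060.
    Write x = 6616 + 17765·t and substitute into x ≡ 2 (mod 4): 17765·t ≡ 2 − 6616 = -6614 (mod 4).
    Reduce coefficients mod 4: 1·t ≡ 2 (mod 4).
    So t ≡ 2 (mod 4).
    Then x = 6616 + 17765·2 = 42146, valid modulo lcm(17765, 4) = 71060: x ≡ 42146 (mod 71060).
Verify against each original: 42146 mod 17 = 3, 42146 mod 5 = 1, 42146 mod 19 = 4, 42146 mod 11 = 5, 42146 mod 4 = 2.

x ≡ 42146 (mod 71060).


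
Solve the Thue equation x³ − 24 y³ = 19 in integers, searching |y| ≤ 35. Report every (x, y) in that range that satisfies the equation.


The equation is x³ - 24y³ = 19. For fixed y, x³ = 24·y³ + 19, so a solution requires the RHS to be a perfect cube.
Strategy: iterate y from -35 to 35, compute RHS = 24·y³ + 19, and check whether it is a (positive or negative) perfect cube.
Check small values of y:
  y = 0: RHS = 19 is not a perfect cube.
  y = 1: RHS = 43 is not a perfect cube.
  y = -1: RHS = -5 is not a perfect cube.
  y = 2: RHS = 211 is not a perfect cube.
  y = -2: RHS = -173 is not a perfect cube.
  y = 3: RHS = 667 is not a perfect cube.
  y = -3: RHS = -629 is not a perfect cube.
Continuing the search up to |y| = 35 finds no solutions either.
No (x, y) in the scanned range satisfies the equation.

No integer solutions with |y| ≤ 35.


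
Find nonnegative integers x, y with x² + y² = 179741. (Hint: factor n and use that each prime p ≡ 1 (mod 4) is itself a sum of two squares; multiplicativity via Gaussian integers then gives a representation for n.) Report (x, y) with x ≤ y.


Step 1: Factor n = 179741 = 17 · 97 · 109.
Step 2: Check the mod-4 condition on each prime factor: 17 ≡ 1 (mod 4), exponent 1; 97 ≡ 1 (mod 4), exponent 1; 109 ≡ 1 (mod 4), exponent 1.
All primes ≡ 3 (mod 4) appear to even exponent (or don't appear), so by the two-squares theorem n IS expressible as a sum of two squares.
Step 3: Build a representation. Here n = 17 · 97 · 109 is a product of primes ≡ 1 (mod 4). Each prime p ≡ 1 (mod 4) is itself a sum of two squares; find a² by testing p − a² for a perfect square:
  17: 17 − 1² = 16 = 4² ⇒ 17 = 1² + 4².
  97: 97 − 1² = 96, 97 − 2² = 93, 97 − 3² = 88, 97 − 4² = 81 = 9² ⇒ 97 = 4² + 9².
  109: 109 − 1² = 108, 109 − 2² = 105, 109 − 3² = 100 = 10² ⇒ 109 = 3² + 10².
  Combine using the Brahmagupta–Fibonacci identity (a² + b²)(c² + d²) = (ac − bd)² + (ad + bc)² = (ac + bd)² + (ad − bc)²:
  17 · 97 = 1649: from (1² + 4²)(4² + 9²), take (1·4 − 4·9, 1·9 + 4·4) = (4 − 36, 9 + 16) = (-32, 25); dropping signs (only squares matter) gives (32, 25); check 32² + 25² = 1024 + 625 = 1649 ✓.
  1649 · 109 = 179741: from (32² + 25²)(3² + 10²), take (32·3 − 25·10, 32·10 + 25·3) = (96 − 250, 320 + 75) = (-154, 395); dropping signs (only squares matter) gives (154, 395); check 154² + 395² = 23716 + 156025 = 179741 ✓.
Step 4: Order so x ≤ y and verify: 154² + 395² = 23716 + 156025 = 179741 = n. ✓

n = 179741 = 154² + 395² (one valid representation with x ≤ y).


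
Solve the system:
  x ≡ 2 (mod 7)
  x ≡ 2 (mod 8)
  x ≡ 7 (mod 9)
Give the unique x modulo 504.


Moduli 7, 8, 9 are pairwise coprime; by CRT there is a unique solution modulo M = 7 · 8 · 9 = 504.
Solve pairwise, accumulating the modulus:
  Start with x ≡ 2 (mod 7).
  Combine with x ≡ 2 (mod 8): since gcd(7, 8) = 1, we get a unique residue mod 56.
    Write x = 2 + 7·t and substitute into x ≡ 2 (mod 8): 7·t ≡ 2 − 2 = 0 (mod 8).
    The inverse of 7 mod 8 is 7 (since 7·7 = 49 = 6·8 + 1), so t ≡ 7·0 = 0 ≡ 0 (mod 8).
    Then x = 2 + 7·0 = 2, valid modulo lcm(7, 8) = 56: x ≡ 2 (mod 56).
  Combine with x ≡ 7 (mod 9): since gcd(56, 9) = 1, we get a unique residue mod 504.
    Write x = 2 + 56·t and substitute into x ≡ 7 (mod 9): 56·t ≡ 7 − 2 = 5 (mod 9).
    Reduce coefficients mod 9: 2·t ≡ 5 (mod 9).
    The inverse of 2 mod 9 is 5 (since 2·5 = 10 = 1·9 + 1), so t ≡ 5·5 = 25 ≡ 7 (mod 9).
    Then x = 2 + 56·7 = 394, valid modulo lcm(56, 9) = 504: x ≡ 394 (mod 504).
Verify: 394 mod 7 = 2 ✓, 394 mod 8 = 2 ✓, 394 mod 9 = 7 ✓.

x ≡ 394 (mod 504).


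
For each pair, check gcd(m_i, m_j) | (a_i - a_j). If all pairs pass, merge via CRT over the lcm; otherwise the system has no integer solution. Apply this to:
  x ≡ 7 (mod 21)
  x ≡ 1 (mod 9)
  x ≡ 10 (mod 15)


Moduli 21, 9, 15 are not pairwise coprime, so CRT works modulo lcm(m_i) when all pairwise compatibility conditions hold.
Pairwise compatibility: gcd(m_i, m_j) must divide a_i - a_j for every pair.
Merge one congruence at a time:
  Start: x ≡ 7 (mod 21).
  Combine with x ≡ 1 (mod 9): gcd(21, 9) = 3; 1 - 7 = -6, which IS divisible by 3, so compatible.
    Write x = 7 + 21·t and substitute into x ≡ 1 (mod 9): 21·t ≡ 1 − 7 = -6 (mod 9).
    Divide the congruence (and modulus) by g = 3: 7·t ≡ -2 (mod 3).
    Reduce coefficients mod 3: 1·t ≡ 1 (mod 3).
    So t ≡ 1 (mod 3).
    Then x = 7 + 21·1 = 28, valid modulo lcm(21, 9) = 63: x ≡ 28 (mod 63).
  Combine with x ≡ 10 (mod 15): gcd(63, 15) = 3; 10 - 28 = -18, which IS divisible by 3, so compatible.
    Write x = 28 + 63·t and substitute into x ≡ 10 (mod 15): 63·t ≡ 10 − 28 = -18 (mod 15).
    Divide the congruence (and modulus) by g = 3: 21·t ≡ -6 (mod 5).
    Reduce coefficients mod 5: 1·t ≡ 4 (mod 5).
    So t ≡ 4 (mod 5).
    Then x = 28 + 63·4 = 280, valid modulo lcm(63, 15) = 315: x ≡ 280 (mod 315).
Verify: 280 mod 21 = 7, 280 mod 9 = 1, 280 mod 15 = 10.

x ≡ 280 (mod 315).


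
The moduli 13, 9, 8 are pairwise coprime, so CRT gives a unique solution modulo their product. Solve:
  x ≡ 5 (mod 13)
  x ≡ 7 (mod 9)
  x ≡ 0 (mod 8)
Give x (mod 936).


Moduli 13, 9, 8 are pairwise coprime; by CRT there is a unique solution modulo M = 13 · 9 · 8 = 936.
Solve pairwise, accumulating the modulus:
  Start with x ≡ 5 (mod 13).
  Combine with x ≡ 7 (mod 9): since gcd(13, 9) = 1, we get a unique residue mod 117.
    Write x = 5 + 13·t and substitute into x ≡ 7 (mod 9): 13·t ≡ 7 − 5 = 2 (mod 9).
    Reduce coefficients mod 9: 4·t ≡ 2 (mod 9).
    The inverse of 4 mod 9 is 7 (since 4·7 = 28 = 3·9 + 1), so t ≡ 7·2 = 14 ≡ 5 (mod 9).
    Then x = 5 + 13·5 = 70, valid modulo lcm(13, 9) = 117: x ≡ 70 (mod 117).
  Combine with x ≡ 0 (mod 8): since gcd(117, 8) = 1, we get a unique residue mod 936.
    Write x = 70 + 117·t and substitute into x ≡ 0 (mod 8): 117·t ≡ 0 − 70 = -70 (mod 8).
    Reduce coefficients mod 8: 5·t ≡ 2 (mod 8).
    The inverse of 5 mod 8 is 5 (since 5·5 = 25 = 3·8 + 1), so t ≡ 5·2 = 10 ≡ 2 (mod 8).
    Then x = 70 + 117·2 = 304, valid modulo lcm(117, 8) = 936: x ≡ 304 (mod 936).
Verify: 304 mod 13 = 5 ✓, 304 mod 9 = 7 ✓, 304 mod 8 = 0 ✓.

x ≡ 304 (mod 936).


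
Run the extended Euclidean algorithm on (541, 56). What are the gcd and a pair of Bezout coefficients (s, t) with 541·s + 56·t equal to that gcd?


Euclidean algorithm on (541, 56) — divide until remainder is 0:
  541 = 9 · 56 + 37
  56 = 1 · 37 + 19
  37 = 1 · 19 + 18
  19 = 1 · 18 + 1
  18 = 18 · 1 + 0
gcd(541, 56) = 1.
Track Bezout coefficients alongside the remainders: start with r₀ = 541 = a·1 + b·0 (s = 1, t = 0) and r₁ = 56 = a·0 + b·1 (s = 0, t = 1); each new remainder r_{k+1} = r_{k-1} − q_k·r_k inherits s_{k+1} = s_{k-1} − q_k·s_k, t_{k+1} = t_{k-1} − q_k·t_k, so r_k = a·s_k + b·t_k at every step:
  q = 9: r = 37, s = 1 − 9·0 = 1, t = 0 − 9·1 = -9  (check: 541·1 + 56·(-9) = 37)
  q = 1: r = 19, s = 0 − 1·1 = -1, t = 1 − 1·(-9) = 10  (check: 541·(-1) + 56·10 = 19)
  q = 1: r = 18, s = 1 − 1·(-1) = 2, t = -9 − 1·10 = -19  (check: 541·2 + 56·(-19) = 18)
  q = 1: r = 1, s = -1 − 1·2 = -3, t = 10 − 1·(-19) = 29  (check: 541·(-3) + 56·29 = 1)
The row with r = 1 (the gcd) gives the Bezout coefficients s = -3, t = 29.
Result: 541 · (-3) + 56 · (29) = 1.

gcd(541, 56) = 1; s = -3, t = 29 (check: 541·(-3) + 56·29 = 1).


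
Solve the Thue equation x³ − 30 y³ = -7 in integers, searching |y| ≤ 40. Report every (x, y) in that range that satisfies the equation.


The equation is x³ - 30y³ = -7. For fixed y, x³ = 30·y³ − 7, so a solution requires the RHS to be a perfect cube.
Strategy: iterate y from -40 to 40, compute RHS = 30·y³ − 7, and check whether it is a (positive or negative) perfect cube.
Check small values of y:
  y = 0: RHS = -7 is not a perfect cube.
  y = 1: RHS = 23 is not a perfect cube.
  y = -1: RHS = -37 is not a perfect cube.
  y = 2: RHS = 233 is not a perfect cube.
  y = -2: RHS = -247 is not a perfect cube.
  y = 3: RHS = 803 is not a perfect cube.
  y = -3: RHS = -817 is not a perfect cube.
Continuing the search up to |y| = 40 finds no solutions either.
No (x, y) in the scanned range satisfies the equation.

No integer solutions with |y| ≤ 40.


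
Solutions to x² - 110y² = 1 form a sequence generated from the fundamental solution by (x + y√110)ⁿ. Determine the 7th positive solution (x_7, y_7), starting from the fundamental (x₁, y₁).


Step 1: Find the fundamental solution (x₁, y₁) of x² - 110y² = 1.
  Expand √110 as a continued fraction. a₀ = ⌊√110⌋ = 10; iterate m_{k+1} = d_k·a_k − m_k, d_{k+1} = (110 − m_{k+1}²)/d_k, a_{k+1} = ⌊(a₀ + m_{k+1})/d_{k+1}⌋ (starting m₀ = 0, d₀ = 1), with convergents p_k = a_k·p_{k-1} + p_{k-2}, q_k = a_k·q_{k-1} + q_{k-2} (p₋₁ = 1, q₋₁ = 0):
  k = 0: a₀ = 10; p₀/q₀ = 10/1; p₀² − 110·q₀² = 100 − 110 = -10.
  k = 1: m = 10, d = 10, a = ⌊(10 + 10)/10⌋ = 2; p/q = (2·10 + 1)/(2·1 + 0) = 21/2; p² − 110·q² = 441 − 440 = 1.
  The first convergent with p² − 110·q² = 1 gives the fundamental solution (x₁, y₁) = (21, 2).
Step 2: Apply the recurrence (x_{n+1}, y_{n+1}) = (x₁x_n + 110y₁y_n, x₁y_n + y₁x_n) repeatedly.
  From (x_1, y_1) = (21, 2): x_2 = 21·21 + 110·2·2 = 881; y_2 = 21·2 + 2·21 = 84.
  From (x_2, y_2) = (881, 84): x_3 = 21·881 + 110·2·84 = 36981; y_3 = 21·84 + 2·881 = 3526.
  From (x_3, y_3) = (36981, 3526): x_4 = 21·36981 + 110·2·3526 = 1552321; y_4 = 21·3526 + 2·36981 = 148008.
  From (x_4, y_4) = (1552321, 148008): x_5 = 21·1552321 + 110·2·148008 = 65160501; y_5 = 21·148008 + 2·1552321 = 6212810.
  From (x_5, y_5) = (65160501, 6212810): x_6 = 21·65160501 + 110·2·6212810 = 2735188721; y_6 = 21·6212810 + 2·65160501 = 260790012.
  From (x_6, y_6) = (2735188721, 260790012): x_7 = 21·2735188721 + 110·2·260790012 = 114812765781; y_7 = 21·260790012 + 2·2735188721 = 10946967694.
Step 3: Verify x_7² - 110·y_7² = 13181971186282764539961 - 13181971186282764539960 = 1 (should be 1). ✓

(x_1, y_1) = (21, 2); (x_7, y_7) = (114812765781, 10946967694).


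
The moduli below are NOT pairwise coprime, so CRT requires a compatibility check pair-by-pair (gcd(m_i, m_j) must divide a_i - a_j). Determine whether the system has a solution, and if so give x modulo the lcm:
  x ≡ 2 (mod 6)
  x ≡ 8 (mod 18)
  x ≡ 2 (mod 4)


Moduli 6, 18, 4 are not pairwise coprime, so CRT works modulo lcm(m_i) when all pairwise compatibility conditions hold.
Pairwise compatibility: gcd(m_i, m_j) must divide a_i - a_j for every pair.
Merge one congruence at a time:
  Start: x ≡ 2 (mod 6).
  Combine with x ≡ 8 (mod 18): gcd(6, 18) = 6; 8 - 2 = 6, which IS divisible by 6, so compatible.
    Write x = 2 + 6·t and substitute into x ≡ 8 (mod 18): 6·t ≡ 8 − 2 = 6 (mod 18).
    Divide the congruence (and modulus) by g = 6: 1·t ≡ 1 (mod 3).
    So t ≡ 1 (mod 3).
    Then x = 2 + 6·1 = 8, valid modulo lcm(6, 18) = 18: x ≡ 8 (mod 18).
  Combine with x ≡ 2 (mod 4): gcd(18, 4) = 2; 2 - 8 = -6, which IS divisible by 2, so compatible.
    Write x = 8 + 18·t and substitute into x ≡ 2 (mod 4): 18·t ≡ 2 − 8 = -6 (mod 4).
    Divide the congruence (and modulus) by g = 2: 9·t ≡ -3 (mod 2).
    Reduce coefficients mod 2: 1·t ≡ 1 (mod 2).
    So t ≡ 1 (mod 2).
    Then x = 8 + 18·1 = 26, valid modulo lcm(18, 4) = 36: x ≡ 26 (mod 36).
Verify: 26 mod 6 = 2, 26 mod 18 = 8, 26 mod 4 = 2.

x ≡ 26 (mod 36).


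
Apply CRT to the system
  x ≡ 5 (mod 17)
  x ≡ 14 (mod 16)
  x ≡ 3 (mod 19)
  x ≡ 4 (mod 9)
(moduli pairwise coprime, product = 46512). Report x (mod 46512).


Product of moduli M = 17 · 16 · 19 · 9 = 46512.
Merge one congruence at a time:
  Start: x ≡ 5 (mod 17).
  Combine with x ≡ 14 (mod 16); new modulus lcm = 272.
    Write x = 5 + 17·t and substitute into x ≡ 14 (mod 16): 17·t ≡ 14 − 5 = 9 (mod 16).
    Reduce coefficients mod 16: 1·t ≡ 9 (mod 16).
    So t ≡ 9 (mod 16).
    Then x = 5 + 17·9 = 158, valid modulo lcm(17, 16) = 272: x ≡ 158 (mod 272).
  Combine with x ≡ 3 (mod 19); new modulus lcm = 5168.
    Write x = 158 + 272·t and substitute into x ≡ 3 (mod 19): 272·t ≡ 3 − 158 = -155 (mod 19).
    Reduce coefficients mod 19: 6·t ≡ 16 (mod 19).
    The inverse of 6 mod 19 is 16 (since 6·16 = 96 = 5·19 + 1), so t ≡ 16·16 = 256 ≡ 9 (mod 19).
    Then x = 158 + 272·9 = 2606, valid modulo lcm(272, 19) = 5168: x ≡ 2606 (mod 5168).
  Combine with x ≡ 4 (mod 9); new modulus lcm = 46512.
    Write x = 2606 + 5168·t and substitute into x ≡ 4 (mod 9): 5168·t ≡ 4 − 2606 = -2602 (mod 9).
    Reduce coefficients mod 9: 2·t ≡ 8 (mod 9).
    The inverse of 2 mod 9 is 5 (since 2·5 = 10 = 1·9 + 1), so t ≡ 5·8 = 40 ≡ 4 (mod 9).
    Then x = 2606 + 5168·4 = 23278, valid modulo lcm(5168, 9) = 46512: x ≡ 23278 (mod 46512).
Verify against each original: 23278 mod 17 = 5, 23278 mod 16 = 14, 23278 mod 19 = 3, 23278 mod 9 = 4.

x ≡ 23278 (mod 46512).


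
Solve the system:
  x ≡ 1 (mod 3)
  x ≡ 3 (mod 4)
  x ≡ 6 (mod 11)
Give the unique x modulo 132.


Moduli 3, 4, 11 are pairwise coprime; by CRT there is a unique solution modulo M = 3 · 4 · 11 = 132.
Solve pairwise, accumulating the modulus:
  Start with x ≡ 1 (mod 3).
  Combine with x ≡ 3 (mod 4): since gcd(3, 4) = 1, we get a unique residue mod 12.
    Write x = 1 + 3·t and substitute into x ≡ 3 (mod 4): 3·t ≡ 3 − 1 = 2 (mod 4).
    The inverse of 3 mod 4 is 3 (since 3·3 = 9 = 2·4 + 1), so t ≡ 3·2 = 6 ≡ 2 (mod 4).
    Then x = 1 + 3·2 = 7, valid modulo lcm(3, 4) = 12: x ≡ 7 (mod 12).
  Combine with x ≡ 6 (mod 11): since gcd(12, 11) = 1, we get a unique residue mod 132.
    Write x = 7 + 12·t and substitute into x ≡ 6 (mod 11): 12·t ≡ 6 − 7 = -1 (mod 11).
    Reduce coefficients mod 11: 1·t ≡ 10 (mod 11).
    So t ≡ 10 (mod 11).
    Then x = 7 + 12·10 = 127, valid modulo lcm(12, 11) = 132: x ≡ 127 (mod 132).
Verify: 127 mod 3 = 1 ✓, 127 mod 4 = 3 ✓, 127 mod 11 = 6 ✓.

x ≡ 127 (mod 132).


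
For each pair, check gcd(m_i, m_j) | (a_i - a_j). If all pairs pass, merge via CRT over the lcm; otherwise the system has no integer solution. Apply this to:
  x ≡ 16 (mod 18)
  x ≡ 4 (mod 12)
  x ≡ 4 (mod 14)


Moduli 18, 12, 14 are not pairwise coprime, so CRT works modulo lcm(m_i) when all pairwise compatibility conditions hold.
Pairwise compatibility: gcd(m_i, m_j) must divide a_i - a_j for every pair.
Merge one congruence at a time:
  Start: x ≡ 16 (mod 18).
  Combine with x ≡ 4 (mod 12): gcd(18, 12) = 6; 4 - 16 = -12, which IS divisible by 6, so compatible.
    Write x = 16 + 18·t and substitute into x ≡ 4 (mod 12): 18·t ≡ 4 − 16 = -12 (mod 12).
    Divide the congruence (and modulus) by g = 6: 3·t ≡ -2 (mod 2).
    Reduce coefficients mod 2: 1·t ≡ 0 (mod 2).
    So t ≡ 0 (mod 2).
    Then x = 16 + 18·0 = 16, valid modulo lcm(18, 12) = 36: x ≡ 16 (mod 36).
  Combine with x ≡ 4 (mod 14): gcd(36, 14) = 2; 4 - 16 = -12, which IS divisible by 2, so compatible.
    Write x = 16 + 36·t and substitute into x ≡ 4 (mod 14): 36·t ≡ 4 − 16 = -12 (mod 14).
    Divide the congruence (and modulus) by g = 2: 18·t ≡ -6 (mod 7).
    Reduce coefficients mod 7: 4·t ≡ 1 (mod 7).
    The inverse of 4 mod 7 is 2 (since 4·2 = 8 = 1·7 + 1), so t ≡ 2·1 = 2 ≡ 2 (mod 7).
    Then x = 16 + 36·2 = 88, valid modulo lcm(36, 14) = 252: x ≡ 88 (mod 252).
Verify: 88 mod 18 = 16, 88 mod 12 = 4, 88 mod 14 = 4.

x ≡ 88 (mod 252).


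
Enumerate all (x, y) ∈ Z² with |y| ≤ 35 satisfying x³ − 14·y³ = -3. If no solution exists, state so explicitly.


The equation is x³ - 14y³ = -3. For fixed y, x³ = 14·y³ − 3, so a solution requires the RHS to be a perfect cube.
Strategy: iterate y from -35 to 35, compute RHS = 14·y³ − 3, and check whether it is a (positive or negative) perfect cube.
Check small values of y:
  y = 0: RHS = -3 is not a perfect cube.
  y = 1: RHS = 11 is not a perfect cube.
  y = -1: RHS = -17 is not a perfect cube.
  y = 2: RHS = 109 is not a perfect cube.
  y = -2: RHS = -115 is not a perfect cube.
  y = 3: RHS = 375 is not a perfect cube.
  y = -3: RHS = -381 is not a perfect cube.
Continuing the search up to |y| = 35 finds no solutions either.
No (x, y) in the scanned range satisfies the equation.

No integer solutions with |y| ≤ 35.
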